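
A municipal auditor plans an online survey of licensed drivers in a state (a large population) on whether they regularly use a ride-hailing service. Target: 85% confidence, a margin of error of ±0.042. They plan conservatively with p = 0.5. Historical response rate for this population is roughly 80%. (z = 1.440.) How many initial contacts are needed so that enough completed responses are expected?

368

Completed interviews needed: n₀ = 1.440² × 0.2500 / 0.042² ≈ 293.88 → 294.
At an 80% response rate, contacts needed = 294 / 0.80 ≈ 367.50 → 368.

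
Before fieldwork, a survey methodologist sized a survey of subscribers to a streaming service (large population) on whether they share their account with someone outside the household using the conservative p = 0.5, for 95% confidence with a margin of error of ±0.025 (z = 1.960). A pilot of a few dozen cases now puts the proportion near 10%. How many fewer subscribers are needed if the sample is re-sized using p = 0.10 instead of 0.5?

Conservative (p = 0.5): n = 1.960² × 0.25 / 0.025² ≈ 1536.64 → 1537.
Using p = 0.10: p(1−p) = 0.0900, so n = 1.960² × 0.0900 / 0.025² ≈ 553.19 → 554.
Reduction: 1537 − 554 = 983.

983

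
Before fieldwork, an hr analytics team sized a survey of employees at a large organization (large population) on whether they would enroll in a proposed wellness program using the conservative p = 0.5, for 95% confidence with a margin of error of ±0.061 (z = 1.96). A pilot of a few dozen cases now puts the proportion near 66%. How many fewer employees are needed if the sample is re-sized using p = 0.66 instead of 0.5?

Conservative (p = 0.5): n = 1.96² × 0.25 / 0.061² ≈ 258.10 → 259.
Using p = 0.66: p(1−p) = 0.2244, so n = 1.96² × 0.2244 / 0.061² ≈ 231.67 → 232.
Reduction: 259 − 232 = 27.

27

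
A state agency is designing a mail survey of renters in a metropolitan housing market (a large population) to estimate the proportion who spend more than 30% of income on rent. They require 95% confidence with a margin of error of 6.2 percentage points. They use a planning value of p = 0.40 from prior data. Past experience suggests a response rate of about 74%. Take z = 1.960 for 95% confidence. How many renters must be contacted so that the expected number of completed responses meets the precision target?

Completed interviews needed: n₀ = 1.960² × 0.2400 / 0.062² ≈ 239.85 → 240.
At a 74% response rate, contacts needed = 240 / 0.74 ≈ 324.32 → 325.

325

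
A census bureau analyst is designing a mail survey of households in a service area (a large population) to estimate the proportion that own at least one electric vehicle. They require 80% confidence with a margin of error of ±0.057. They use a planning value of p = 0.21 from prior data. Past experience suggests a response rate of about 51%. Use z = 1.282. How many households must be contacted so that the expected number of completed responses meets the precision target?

165

Completed interviews needed: n₀ = 1.282² × 0.1659 / 0.057² ≈ 83.92 → 84.
At a 51% response rate, contacts needed = 84 / 0.51 ≈ 164.71 → 165.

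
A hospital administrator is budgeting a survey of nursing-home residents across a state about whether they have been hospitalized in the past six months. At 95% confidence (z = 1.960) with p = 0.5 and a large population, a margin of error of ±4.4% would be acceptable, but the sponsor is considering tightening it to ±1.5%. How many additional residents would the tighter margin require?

At ±4.4%: n = 1.960² × 0.2500 / 0.044² ≈ 496.07 → 497.
At ±1.5%: n = 1.960² × 0.2500 / 0.015² ≈ 4268.44 → 4269.
Additional respondents: 4269 − 497 = 3772.

3772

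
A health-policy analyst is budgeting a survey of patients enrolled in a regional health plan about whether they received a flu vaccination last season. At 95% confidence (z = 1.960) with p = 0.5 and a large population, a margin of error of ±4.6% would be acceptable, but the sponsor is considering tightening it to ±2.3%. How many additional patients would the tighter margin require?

At ±4.6%: n = 1.960² × 0.2500 / 0.046² ≈ 453.88 → 454.
At ±2.3%: n = 1.960² × 0.2500 / 0.023² ≈ 1815.50 → 1816.
Additional respondents: 1816 − 454 = 1362.

1362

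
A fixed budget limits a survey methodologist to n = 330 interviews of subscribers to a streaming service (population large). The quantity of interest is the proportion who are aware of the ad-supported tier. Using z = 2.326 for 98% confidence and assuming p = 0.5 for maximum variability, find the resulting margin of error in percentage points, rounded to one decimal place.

SE(p̂) = √[p(1−p)/n] = √[0.2500/330] = 0.02752.
E = z × SE = 2.326 × 0.02752 = 0.06402, or 6.4 percentage points.

6.4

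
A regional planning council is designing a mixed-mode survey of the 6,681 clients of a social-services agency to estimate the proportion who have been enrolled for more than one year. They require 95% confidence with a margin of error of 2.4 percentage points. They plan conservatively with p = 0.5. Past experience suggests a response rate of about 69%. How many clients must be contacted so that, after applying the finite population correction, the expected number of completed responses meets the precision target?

1935

For 95% confidence, z = 1.96.
Completed interviews needed (unadjusted): n₀ = 1.96² × 0.2500 / 0.024² ≈ 1667.36 → 1668.
FPC for N = 6,681: n = 1668 / (1 + 1667/6681) = 1668 / 1.2495 ≈ 1334.92 → 1335.
At a 69% response rate, contacts needed = 1335 / 0.69 ≈ 1934.78 → 1935.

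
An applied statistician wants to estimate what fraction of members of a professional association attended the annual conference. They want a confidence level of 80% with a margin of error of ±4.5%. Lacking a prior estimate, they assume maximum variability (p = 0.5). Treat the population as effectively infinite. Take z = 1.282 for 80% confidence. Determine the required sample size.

With p = 0.5, p(1−p) = 0.25.
n = z²·p(1−p)/E² = 1.282² × 0.2500 / 0.045² = 1.6435 × 0.2500 / 0.002025 ≈ 202.90.
Rounding up gives n = 203.

203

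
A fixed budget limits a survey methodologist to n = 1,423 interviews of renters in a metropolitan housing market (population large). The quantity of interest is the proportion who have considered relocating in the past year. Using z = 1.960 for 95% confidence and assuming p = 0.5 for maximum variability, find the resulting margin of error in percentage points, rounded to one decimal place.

SE(p̂) = √[p(1−p)/n] = √[0.2500/1423] = 0.01325.
E = z × SE = 1.960 × 0.01325 = 0.02598, or 2.6 percentage points.

2.6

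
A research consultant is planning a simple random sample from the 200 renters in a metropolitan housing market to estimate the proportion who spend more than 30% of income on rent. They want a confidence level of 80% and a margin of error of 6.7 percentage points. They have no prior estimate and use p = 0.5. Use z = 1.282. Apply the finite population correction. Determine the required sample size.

64

Unadjusted: n₀ = 1.282² × 0.50 × 0.50 / 0.067² ≈ 91.53, so n₀ = 92.
Finite population correction with N = 200: n = n₀ / (1 + (n₀−1)/N) = 92 / (1 + 91/200) = 92 / 1.4550 ≈ 63.23.
Rounding up, n = 64.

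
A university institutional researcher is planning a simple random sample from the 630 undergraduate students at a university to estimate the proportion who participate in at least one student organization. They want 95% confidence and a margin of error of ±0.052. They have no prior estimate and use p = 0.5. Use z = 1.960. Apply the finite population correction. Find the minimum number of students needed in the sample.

Unadjusted: n₀ = 1.960² × 0.50 × 0.50 / 0.052² ≈ 355.18, so n₀ = 356.
Finite population correction with N = 630: n = n₀ / (1 + (n₀−1)/N) = 356 / (1 + 355/630) = 356 / 1.5635 ≈ 227.70.
Rounding up, n = 228.

228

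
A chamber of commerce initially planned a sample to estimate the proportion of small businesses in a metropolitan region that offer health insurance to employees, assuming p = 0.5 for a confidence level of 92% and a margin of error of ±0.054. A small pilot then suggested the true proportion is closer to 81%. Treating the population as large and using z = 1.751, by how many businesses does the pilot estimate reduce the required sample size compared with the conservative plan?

101

Conservative (p = 0.5): n = 1.751² × 0.25 / 0.054² ≈ 262.86 → 263.
Using p = 0.81: p(1−p) = 0.1539, so n = 1.751² × 0.1539 / 0.054² ≈ 161.82 → 162.
Reduction: 263 − 162 = 101.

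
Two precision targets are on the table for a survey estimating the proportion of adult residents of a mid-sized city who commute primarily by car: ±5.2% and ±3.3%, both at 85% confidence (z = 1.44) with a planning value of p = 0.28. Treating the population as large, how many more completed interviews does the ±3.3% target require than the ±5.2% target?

At ±5.2%: n = 1.44² × 0.2016 / 0.052² ≈ 154.60 → 155.
At ±3.3%: n = 1.44² × 0.2016 / 0.033² ≈ 383.87 → 384.
Additional respondents: 384 − 155 = 229.

229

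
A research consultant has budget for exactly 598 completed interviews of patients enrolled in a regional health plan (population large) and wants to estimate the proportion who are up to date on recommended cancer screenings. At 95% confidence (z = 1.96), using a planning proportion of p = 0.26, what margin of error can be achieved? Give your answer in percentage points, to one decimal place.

SE(p̂) = √[p(1−p)/n] = √[0.1924/598] = 0.01794.
E = z × SE = 1.96 × 0.01794 = 0.03516, or 3.5 percentage points.

3.5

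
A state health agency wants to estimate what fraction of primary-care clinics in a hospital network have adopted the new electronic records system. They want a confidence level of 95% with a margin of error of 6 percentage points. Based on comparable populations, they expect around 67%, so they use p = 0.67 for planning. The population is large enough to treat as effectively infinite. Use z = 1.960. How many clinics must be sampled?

With p = 0.67, p(1−p) = 0.2211.
n = z²·p(1−p)/E² = 1.960² × 0.2211 / 0.060² = 3.8416 × 0.2211 / 0.003600 ≈ 235.94.
Rounding up gives n = 236.

236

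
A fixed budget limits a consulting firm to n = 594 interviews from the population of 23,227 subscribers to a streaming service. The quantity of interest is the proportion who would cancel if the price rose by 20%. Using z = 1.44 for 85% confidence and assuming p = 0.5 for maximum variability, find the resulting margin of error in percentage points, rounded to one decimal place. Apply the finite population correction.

2.9

Finite-population factor: (N−n)/(N−1) = (23227−594)/(23227−1) = 0.9745.
SE(p̂) = √[p(1−p)/n · (N−n)/(N−1)] = √[0.2500/594 × 0.9745] = 0.02025.
E = z × SE = 1.44 × 0.02025 = 0.02916 ≈ 2.9 percentage points.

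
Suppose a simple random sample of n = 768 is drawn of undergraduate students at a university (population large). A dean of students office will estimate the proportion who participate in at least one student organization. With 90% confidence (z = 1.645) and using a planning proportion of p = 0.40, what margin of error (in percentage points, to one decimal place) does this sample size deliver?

2.9

SE(p̂) = √[p(1−p)/n] = √[0.2400/768] = 0.01768.
E = z × SE = 1.645 × 0.01768 = 0.02908, or 2.9 percentage points.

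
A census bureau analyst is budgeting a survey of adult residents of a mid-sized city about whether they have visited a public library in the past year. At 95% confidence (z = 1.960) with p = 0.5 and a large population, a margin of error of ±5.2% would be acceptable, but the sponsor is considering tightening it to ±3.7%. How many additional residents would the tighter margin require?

346

At ±5.2%: n = 1.960² × 0.2500 / 0.052² ≈ 355.18 → 356.
At ±3.7%: n = 1.960² × 0.2500 / 0.037² ≈ 701.53 → 702.
Additional respondents: 702 − 356 = 346.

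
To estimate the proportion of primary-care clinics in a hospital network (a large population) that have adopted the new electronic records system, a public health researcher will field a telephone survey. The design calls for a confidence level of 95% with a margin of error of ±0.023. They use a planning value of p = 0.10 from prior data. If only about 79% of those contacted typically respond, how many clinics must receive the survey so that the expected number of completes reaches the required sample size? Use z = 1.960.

Completed interviews needed: n₀ = 1.960² × 0.0900 / 0.023² ≈ 653.58 → 654.
At a 79% response rate, contacts needed = 654 / 0.79 ≈ 827.85 → 828.

828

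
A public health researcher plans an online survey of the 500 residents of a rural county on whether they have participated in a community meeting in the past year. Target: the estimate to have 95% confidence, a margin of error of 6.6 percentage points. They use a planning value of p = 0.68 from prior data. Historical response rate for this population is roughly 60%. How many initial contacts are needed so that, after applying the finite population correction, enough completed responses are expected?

232

For 95% confidence, z = 1.96.
Completed interviews needed (unadjusted): n₀ = 1.96² × 0.2176 / 0.066² ≈ 191.90 → 192.
FPC for N = 500: n = 192 / (1 + 191/500) = 192 / 1.3820 ≈ 138.93 → 139.
At a 60% response rate, contacts needed = 139 / 0.60 ≈ 231.67 → 232.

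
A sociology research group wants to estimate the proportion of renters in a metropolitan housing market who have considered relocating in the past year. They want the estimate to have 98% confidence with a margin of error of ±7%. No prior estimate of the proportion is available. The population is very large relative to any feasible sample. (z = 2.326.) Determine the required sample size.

With no prior estimate, use p = 0.5, giving p(1−p) = 0.25.
n = z²·p(1−p)/E² = 2.326² × 0.2500 / 0.070² = 5.4103 × 0.2500 / 0.004900 ≈ 276.03.
Rounding up gives n = 277.

277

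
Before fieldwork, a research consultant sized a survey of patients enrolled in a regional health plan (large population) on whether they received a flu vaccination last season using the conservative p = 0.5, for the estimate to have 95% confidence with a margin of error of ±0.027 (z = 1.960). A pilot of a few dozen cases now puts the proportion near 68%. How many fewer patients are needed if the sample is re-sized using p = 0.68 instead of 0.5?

171

Conservative (p = 0.5): n = 1.960² × 0.25 / 0.027² ≈ 1317.42 → 1318.
Using p = 0.68: p(1−p) = 0.2176, so n = 1.960² × 0.2176 / 0.027² ≈ 1146.68 → 1147.
Reduction: 1318 − 1147 = 171.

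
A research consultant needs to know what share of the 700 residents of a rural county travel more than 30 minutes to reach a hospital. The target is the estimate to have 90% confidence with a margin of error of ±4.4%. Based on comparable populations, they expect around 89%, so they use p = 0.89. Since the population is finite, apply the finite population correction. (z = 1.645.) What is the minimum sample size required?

115

Unadjusted: n₀ = 1.645² × 0.89 × 0.11 / 0.044² ≈ 136.84, so n₀ = 137.
Finite population correction with N = 700: n = n₀ / (1 + (n₀−1)/N) = 137 / (1 + 136/700) = 137 / 1.1943 ≈ 114.71.
Rounding up, n = 115.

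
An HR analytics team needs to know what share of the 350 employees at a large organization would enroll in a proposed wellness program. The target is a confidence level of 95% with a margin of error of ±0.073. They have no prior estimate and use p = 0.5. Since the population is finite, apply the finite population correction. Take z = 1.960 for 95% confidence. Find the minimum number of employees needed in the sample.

Unadjusted: n₀ = 1.960² × 0.50 × 0.50 / 0.073² ≈ 180.22, so n₀ = 181.
Finite population correction with N = 350: n = n₀ / (1 + (n₀−1)/N) = 181 / (1 + 180/350) = 181 / 1.5143 ≈ 119.53.
Rounding up, n = 120.

120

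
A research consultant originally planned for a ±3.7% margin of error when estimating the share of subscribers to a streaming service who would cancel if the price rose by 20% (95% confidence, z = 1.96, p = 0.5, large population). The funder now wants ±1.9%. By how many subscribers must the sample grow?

1959

At ±3.7%: n = 1.96² × 0.2500 / 0.037² ≈ 701.53 → 702.
At ±1.9%: n = 1.96² × 0.2500 / 0.019² ≈ 2660.39 → 2661.
Additional respondents: 2661 − 702 = 1959.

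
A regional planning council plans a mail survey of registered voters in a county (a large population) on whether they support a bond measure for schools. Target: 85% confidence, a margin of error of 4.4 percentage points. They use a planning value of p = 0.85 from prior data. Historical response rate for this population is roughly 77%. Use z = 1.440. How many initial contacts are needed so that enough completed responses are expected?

178

Completed interviews needed: n₀ = 1.440² × 0.1275 / 0.044² ≈ 136.56 → 137.
At a 77% response rate, contacts needed = 137 / 0.77 ≈ 177.92 → 178.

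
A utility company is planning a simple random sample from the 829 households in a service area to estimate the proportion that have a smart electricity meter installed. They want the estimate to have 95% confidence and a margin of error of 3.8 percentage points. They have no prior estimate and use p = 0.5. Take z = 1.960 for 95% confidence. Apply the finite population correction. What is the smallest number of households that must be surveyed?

370

Unadjusted: n₀ = 1.960² × 0.50 × 0.50 / 0.038² ≈ 665.10, so n₀ = 666.
Finite population correction with N = 829: n = n₀ / (1 + (n₀−1)/N) = 666 / (1 + 665/829) = 666 / 1.8022 ≈ 369.55.
Rounding up, n = 370.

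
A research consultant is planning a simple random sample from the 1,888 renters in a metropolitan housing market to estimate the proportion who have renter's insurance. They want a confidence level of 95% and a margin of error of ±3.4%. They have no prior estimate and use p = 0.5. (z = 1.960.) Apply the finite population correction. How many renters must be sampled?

Unadjusted: n₀ = 1.960² × 0.50 × 0.50 / 0.034² ≈ 830.80, so n₀ = 831.
Finite population correction with N = 1,888: n = n₀ / (1 + (n₀−1)/N) = 831 / (1 + 830/1888) = 831 / 1.4396 ≈ 577.24.
Rounding up, n = 578.

578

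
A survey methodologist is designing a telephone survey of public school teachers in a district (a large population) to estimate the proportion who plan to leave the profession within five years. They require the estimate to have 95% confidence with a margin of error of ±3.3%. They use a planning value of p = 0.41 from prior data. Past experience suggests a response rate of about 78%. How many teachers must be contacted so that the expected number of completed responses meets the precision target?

For 95% confidence, z = 1.960.
Completed interviews needed: n₀ = 1.960² × 0.2419 / 0.033² ≈ 853.34 → 854.
At a 78% response rate, contacts needed = 854 / 0.78 ≈ 1094.87 → 1095.

1095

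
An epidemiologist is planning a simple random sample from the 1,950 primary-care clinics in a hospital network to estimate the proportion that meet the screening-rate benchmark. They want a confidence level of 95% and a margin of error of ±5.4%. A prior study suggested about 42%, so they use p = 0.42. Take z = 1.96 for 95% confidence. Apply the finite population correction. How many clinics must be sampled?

276

Unadjusted: n₀ = 1.96² × 0.42 × 0.58 / 0.054² ≈ 320.92, so n₀ = 321.
Finite population correction with N = 1,950: n = n₀ / (1 + (n₀−1)/N) = 321 / (1 + 320/1950) = 321 / 1.1641 ≈ 275.75.
Rounding up, n = 276.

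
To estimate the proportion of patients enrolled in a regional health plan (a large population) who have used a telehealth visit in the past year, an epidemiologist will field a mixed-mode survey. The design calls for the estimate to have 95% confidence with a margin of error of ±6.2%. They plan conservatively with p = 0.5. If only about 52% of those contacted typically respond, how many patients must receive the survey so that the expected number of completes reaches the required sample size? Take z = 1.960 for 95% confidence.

481

Completed interviews needed: n₀ = 1.960² × 0.2500 / 0.062² ≈ 249.84 → 250.
At a 52% response rate, contacts needed = 250 / 0.52 ≈ 480.77 → 481.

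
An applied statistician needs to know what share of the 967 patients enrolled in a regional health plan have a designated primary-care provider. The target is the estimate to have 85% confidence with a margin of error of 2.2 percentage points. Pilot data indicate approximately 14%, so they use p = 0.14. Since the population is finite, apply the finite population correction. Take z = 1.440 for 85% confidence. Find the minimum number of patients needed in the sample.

Unadjusted: n₀ = 1.440² × 0.14 × 0.86 / 0.022² ≈ 515.83, so n₀ = 516.
Finite population correction with N = 967: n = n₀ / (1 + (n₀−1)/N) = 516 / (1 + 515/967) = 516 / 1.5326 ≈ 336.69.
Rounding up, n = 337.

337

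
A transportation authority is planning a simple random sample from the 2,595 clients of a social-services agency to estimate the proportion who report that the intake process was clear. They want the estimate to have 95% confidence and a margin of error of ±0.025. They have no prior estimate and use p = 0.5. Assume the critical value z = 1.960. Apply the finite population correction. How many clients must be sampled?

966

Unadjusted: n₀ = 1.960² × 0.50 × 0.50 / 0.025² ≈ 1536.64, so n₀ = 1537.
Finite population correction with N = 2,595: n = n₀ / (1 + (n₀−1)/N) = 1537 / (1 + 1536/2595) = 1537 / 1.5919 ≈ 965.51.
Rounding up, n = 966.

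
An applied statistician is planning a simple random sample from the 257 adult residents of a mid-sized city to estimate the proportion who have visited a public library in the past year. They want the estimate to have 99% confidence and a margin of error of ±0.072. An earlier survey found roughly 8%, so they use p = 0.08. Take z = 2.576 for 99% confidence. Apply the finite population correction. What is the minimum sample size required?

Unadjusted: n₀ = 2.576² × 0.08 × 0.92 / 0.072² ≈ 94.21, so n₀ = 95.
Finite population correction with N = 257: n = n₀ / (1 + (n₀−1)/N) = 95 / (1 + 94/257) = 95 / 1.3658 ≈ 69.56.
Rounding up, n = 70.

70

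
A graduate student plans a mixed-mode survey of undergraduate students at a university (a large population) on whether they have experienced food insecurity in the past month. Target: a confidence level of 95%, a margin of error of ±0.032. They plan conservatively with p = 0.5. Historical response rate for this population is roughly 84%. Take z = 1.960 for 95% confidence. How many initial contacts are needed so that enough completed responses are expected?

Completed interviews needed: n₀ = 1.960² × 0.2500 / 0.032² ≈ 937.89 → 938.
At an 84% response rate, contacts needed = 938 / 0.84 ≈ 1116.67 → 1117.

1117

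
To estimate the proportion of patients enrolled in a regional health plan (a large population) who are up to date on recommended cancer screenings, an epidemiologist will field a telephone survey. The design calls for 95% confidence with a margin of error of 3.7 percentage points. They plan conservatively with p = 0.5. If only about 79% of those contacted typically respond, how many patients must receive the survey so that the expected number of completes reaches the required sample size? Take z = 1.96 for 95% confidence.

Completed interviews needed: n₀ = 1.96² × 0.2500 / 0.037² ≈ 701.53 → 702.
At a 79% response rate, contacts needed = 702 / 0.79 ≈ 888.61 → 889.

889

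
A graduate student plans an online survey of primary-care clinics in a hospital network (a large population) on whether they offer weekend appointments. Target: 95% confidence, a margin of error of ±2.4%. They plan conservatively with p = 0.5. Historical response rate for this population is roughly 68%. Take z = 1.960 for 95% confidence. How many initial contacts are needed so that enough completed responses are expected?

2453

Completed interviews needed: n₀ = 1.960² × 0.2500 / 0.024² ≈ 1667.36 → 1668.
At a 68% response rate, contacts needed = 1668 / 0.68 ≈ 2452.94 → 2453.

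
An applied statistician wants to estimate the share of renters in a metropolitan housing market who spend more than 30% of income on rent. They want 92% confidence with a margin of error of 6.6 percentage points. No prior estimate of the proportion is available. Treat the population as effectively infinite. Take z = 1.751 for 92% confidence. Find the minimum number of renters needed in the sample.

With no prior estimate, use p = 0.5, giving p(1−p) = 0.25.
n = z²·p(1−p)/E² = 1.751² × 0.2500 / 0.066² = 3.0660 × 0.2500 / 0.004356 ≈ 175.96.
Rounding up gives n = 176.

176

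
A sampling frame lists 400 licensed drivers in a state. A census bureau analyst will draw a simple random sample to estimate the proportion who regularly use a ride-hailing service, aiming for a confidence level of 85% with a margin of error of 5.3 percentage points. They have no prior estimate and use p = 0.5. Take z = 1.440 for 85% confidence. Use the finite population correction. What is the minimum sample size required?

Unadjusted: n₀ = 1.440² × 0.50 × 0.50 / 0.053² ≈ 184.55, so n₀ = 185.
Finite population correction with N = 400: n = n₀ / (1 + (n₀−1)/N) = 185 / (1 + 184/400) = 185 / 1.4600 ≈ 126.71.
Rounding up, n = 127.

127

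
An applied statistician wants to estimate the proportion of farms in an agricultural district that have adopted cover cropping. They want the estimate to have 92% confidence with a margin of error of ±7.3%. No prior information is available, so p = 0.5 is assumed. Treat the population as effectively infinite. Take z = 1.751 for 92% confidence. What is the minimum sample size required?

With p = 0.5, p(1−p) = 0.25.
n = z²·p(1−p)/E² = 1.751² × 0.2500 / 0.073² = 3.0660 × 0.2500 / 0.005329 ≈ 143.84.
Rounding up gives n = 144.

144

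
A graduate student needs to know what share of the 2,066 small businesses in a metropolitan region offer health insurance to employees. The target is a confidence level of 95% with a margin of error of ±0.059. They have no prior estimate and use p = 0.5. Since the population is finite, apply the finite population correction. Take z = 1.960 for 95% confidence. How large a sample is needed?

Unadjusted: n₀ = 1.960² × 0.50 × 0.50 / 0.059² ≈ 275.90, so n₀ = 276.
Finite population correction with N = 2,066: n = n₀ / (1 + (n₀−1)/N) = 276 / (1 + 275/2066) = 276 / 1.1331 ≈ 243.58.
Rounding up, n = 244.

244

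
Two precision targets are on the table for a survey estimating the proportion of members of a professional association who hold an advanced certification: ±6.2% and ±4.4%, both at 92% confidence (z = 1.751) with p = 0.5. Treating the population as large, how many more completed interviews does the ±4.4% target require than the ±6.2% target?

At ±6.2%: n = 1.751² × 0.2500 / 0.062² ≈ 199.40 → 200.
At ±4.4%: n = 1.751² × 0.2500 / 0.044² ≈ 395.92 → 396.
Additional respondents: 396 − 200 = 196.

196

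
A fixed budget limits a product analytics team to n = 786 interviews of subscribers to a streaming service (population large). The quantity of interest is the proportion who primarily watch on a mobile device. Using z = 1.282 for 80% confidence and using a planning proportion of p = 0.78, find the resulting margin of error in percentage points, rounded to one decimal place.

SE(p̂) = √[p(1−p)/n] = √[0.1716/786] = 0.01478.
E = z × SE = 1.282 × 0.01478 = 0.01894, or 1.9 percentage points.

1.9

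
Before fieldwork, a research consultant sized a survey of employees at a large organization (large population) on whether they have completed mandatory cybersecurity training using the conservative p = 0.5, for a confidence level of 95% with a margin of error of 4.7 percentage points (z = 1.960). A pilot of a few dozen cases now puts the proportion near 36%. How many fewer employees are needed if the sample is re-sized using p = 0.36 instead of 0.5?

Conservative (p = 0.5): n = 1.960² × 0.25 / 0.047² ≈ 434.77 → 435.
Using p = 0.36: p(1−p) = 0.2304, so n = 1.960² × 0.2304 / 0.047² ≈ 400.68 → 401.
Reduction: 435 − 401 = 34.

34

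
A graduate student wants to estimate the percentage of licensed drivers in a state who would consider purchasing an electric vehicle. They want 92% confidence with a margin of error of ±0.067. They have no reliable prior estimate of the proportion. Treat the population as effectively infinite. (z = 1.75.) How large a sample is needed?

With no prior estimate, use p = 0.5, giving p(1−p) = 0.25.
n = z²·p(1−p)/E² = 1.75² × 0.2500 / 0.067² = 3.0625 × 0.2500 / 0.004489 ≈ 170.56.
Rounding up gives n = 171.

171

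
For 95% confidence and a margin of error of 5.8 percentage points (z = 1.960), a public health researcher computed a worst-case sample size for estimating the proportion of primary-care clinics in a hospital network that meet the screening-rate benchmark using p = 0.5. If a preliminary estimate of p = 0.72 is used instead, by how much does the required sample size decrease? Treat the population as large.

Conservative (p = 0.5): n = 1.960² × 0.25 / 0.058² ≈ 285.49 → 286.
Using p = 0.72: p(1−p) = 0.2016, so n = 1.960² × 0.2016 / 0.058² ≈ 230.22 → 231.
Reduction: 286 − 231 = 55.

55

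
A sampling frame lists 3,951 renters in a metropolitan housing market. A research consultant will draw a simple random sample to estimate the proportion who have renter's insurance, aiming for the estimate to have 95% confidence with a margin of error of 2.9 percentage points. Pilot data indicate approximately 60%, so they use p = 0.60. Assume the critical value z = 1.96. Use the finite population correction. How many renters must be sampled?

Unadjusted: n₀ = 1.96² × 0.60 × 0.40 / 0.029² ≈ 1096.29, so n₀ = 1097.
Finite population correction with N = 3,951: n = n₀ / (1 + (n₀−1)/N) = 1097 / (1 + 1096/3951) = 1097 / 1.2774 ≈ 858.78.
Rounding up, n = 859.

859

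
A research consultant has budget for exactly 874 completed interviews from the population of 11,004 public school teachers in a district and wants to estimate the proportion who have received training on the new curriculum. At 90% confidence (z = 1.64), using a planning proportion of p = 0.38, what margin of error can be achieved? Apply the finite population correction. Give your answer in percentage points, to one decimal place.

2.6

Finite-population factor: (N−n)/(N−1) = (11004−874)/(11004−1) = 0.9207.
SE(p̂) = √[p(1−p)/n · (N−n)/(N−1)] = √[0.2356/874 × 0.9207] = 0.01575.
E = z × SE = 1.64 × 0.01575 = 0.02584 ≈ 2.6 percentage points.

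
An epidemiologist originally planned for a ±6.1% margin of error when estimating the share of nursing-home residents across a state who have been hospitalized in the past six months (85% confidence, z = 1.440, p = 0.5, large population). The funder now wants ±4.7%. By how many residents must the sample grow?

95

At ±6.1%: n = 1.440² × 0.2500 / 0.061² ≈ 139.32 → 140.
At ±4.7%: n = 1.440² × 0.2500 / 0.047² ≈ 234.68 → 235.
Additional respondents: 235 − 140 = 95.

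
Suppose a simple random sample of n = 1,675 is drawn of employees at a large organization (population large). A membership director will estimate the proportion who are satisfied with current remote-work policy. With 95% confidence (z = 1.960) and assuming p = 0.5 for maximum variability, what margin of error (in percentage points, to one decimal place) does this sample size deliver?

SE(p̂) = √[p(1−p)/n] = √[0.2500/1675] = 0.01222.
E = z × SE = 1.960 × 0.01222 = 0.02395, or 2.4 percentage points.

2.4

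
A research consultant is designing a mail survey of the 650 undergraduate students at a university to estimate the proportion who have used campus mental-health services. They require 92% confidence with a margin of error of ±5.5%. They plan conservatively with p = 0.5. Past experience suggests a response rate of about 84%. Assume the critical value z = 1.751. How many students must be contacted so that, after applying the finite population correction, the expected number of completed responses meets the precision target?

Completed interviews needed (unadjusted): n₀ = 1.751² × 0.2500 / 0.055² ≈ 253.39 → 254.
FPC for N = 650: n = 254 / (1 + 253/650) = 254 / 1.3892 ≈ 182.83 → 183.
At an 84% response rate, contacts needed = 183 / 0.84 ≈ 217.86 → 218.

218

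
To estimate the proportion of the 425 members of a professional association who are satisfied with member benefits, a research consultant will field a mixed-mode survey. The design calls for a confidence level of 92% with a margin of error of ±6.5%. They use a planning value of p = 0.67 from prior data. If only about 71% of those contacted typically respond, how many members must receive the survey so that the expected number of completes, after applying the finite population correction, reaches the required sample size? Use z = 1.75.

Completed interviews needed (unadjusted): n₀ = 1.75² × 0.2211 / 0.065² ≈ 160.26 → 161.
FPC for N = 425: n = 161 / (1 + 160/425) = 161 / 1.3765 ≈ 116.97 → 117.
At a 71% response rate, contacts needed = 117 / 0.71 ≈ 164.79 → 165.

165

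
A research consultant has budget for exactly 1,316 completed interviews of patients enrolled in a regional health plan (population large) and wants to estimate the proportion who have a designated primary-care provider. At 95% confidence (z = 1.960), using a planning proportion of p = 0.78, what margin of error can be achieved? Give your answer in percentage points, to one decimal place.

SE(p̂) = √[p(1−p)/n] = √[0.1716/1316] = 0.01142.
E = z × SE = 1.960 × 0.01142 = 0.02238, or 2.2 percentage points.

2.2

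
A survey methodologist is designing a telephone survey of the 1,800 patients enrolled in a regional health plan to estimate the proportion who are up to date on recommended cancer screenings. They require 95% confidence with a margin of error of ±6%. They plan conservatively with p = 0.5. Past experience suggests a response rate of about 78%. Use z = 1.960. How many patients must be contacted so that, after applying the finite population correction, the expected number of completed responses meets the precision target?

Completed interviews needed (unadjusted): n₀ = 1.960² × 0.2500 / 0.060² ≈ 266.78 → 267.
FPC for N = 1,800: n = 267 / (1 + 266/1800) = 267 / 1.1478 ≈ 232.62 → 233.
At a 78% response rate, contacts needed = 233 / 0.78 ≈ 298.72 → 299.

299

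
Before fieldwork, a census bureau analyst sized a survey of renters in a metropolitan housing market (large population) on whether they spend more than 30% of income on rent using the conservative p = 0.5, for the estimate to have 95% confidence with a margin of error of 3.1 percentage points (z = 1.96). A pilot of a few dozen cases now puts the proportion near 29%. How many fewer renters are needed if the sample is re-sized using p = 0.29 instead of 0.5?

Conservative (p = 0.5): n = 1.96² × 0.25 / 0.031² ≈ 999.38 → 1000.
Using p = 0.29: p(1−p) = 0.2059, so n = 1.96² × 0.2059 / 0.031² ≈ 823.09 → 824.
Reduction: 1000 − 824 = 176.

176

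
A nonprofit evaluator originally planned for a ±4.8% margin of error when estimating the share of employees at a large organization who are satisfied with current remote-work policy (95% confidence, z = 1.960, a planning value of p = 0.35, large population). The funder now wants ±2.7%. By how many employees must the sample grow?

At ±4.8%: n = 1.960² × 0.2275 / 0.048² ≈ 379.32 → 380.
At ±2.7%: n = 1.960² × 0.2275 / 0.027² ≈ 1198.85 → 1199.
Additional respondents: 1199 − 380 = 819.

819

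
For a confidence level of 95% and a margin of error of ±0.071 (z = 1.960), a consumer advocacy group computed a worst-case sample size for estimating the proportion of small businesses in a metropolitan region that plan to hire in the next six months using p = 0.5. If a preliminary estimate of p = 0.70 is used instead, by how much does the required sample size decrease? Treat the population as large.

Conservative (p = 0.5): n = 1.960² × 0.25 / 0.071² ≈ 190.52 → 191.
Using p = 0.70: p(1−p) = 0.2100, so n = 1.960² × 0.2100 / 0.071² ≈ 160.03 → 161.
Reduction: 191 − 161 = 30.

30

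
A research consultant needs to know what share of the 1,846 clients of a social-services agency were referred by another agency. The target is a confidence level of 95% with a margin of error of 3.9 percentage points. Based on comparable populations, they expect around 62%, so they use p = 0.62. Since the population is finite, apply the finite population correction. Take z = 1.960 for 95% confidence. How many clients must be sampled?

451

Unadjusted: n₀ = 1.960² × 0.62 × 0.38 / 0.039² ≈ 595.06, so n₀ = 596.
Finite population correction with N = 1,846: n = n₀ / (1 + (n₀−1)/N) = 596 / (1 + 595/1846) = 596 / 1.3223 ≈ 450.72.
Rounding up, n = 451.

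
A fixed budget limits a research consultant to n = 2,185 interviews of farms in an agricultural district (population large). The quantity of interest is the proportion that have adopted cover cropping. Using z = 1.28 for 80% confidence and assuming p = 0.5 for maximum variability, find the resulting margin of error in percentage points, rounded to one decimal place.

1.4

SE(p̂) = √[p(1−p)/n] = √[0.2500/2185] = 0.01070.
E = z × SE = 1.28 × 0.01070 = 0.01369, or 1.4 percentage points.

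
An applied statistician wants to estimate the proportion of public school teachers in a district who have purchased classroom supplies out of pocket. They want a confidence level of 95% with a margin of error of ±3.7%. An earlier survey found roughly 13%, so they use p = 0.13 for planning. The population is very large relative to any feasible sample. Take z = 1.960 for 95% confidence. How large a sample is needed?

318

With p = 0.13, p(1−p) = 0.1131.
n = z²·p(1−p)/E² = 1.960² × 0.1131 / 0.037² = 3.8416 × 0.1131 / 0.001369 ≈ 317.37.
Rounding up gives n = 318.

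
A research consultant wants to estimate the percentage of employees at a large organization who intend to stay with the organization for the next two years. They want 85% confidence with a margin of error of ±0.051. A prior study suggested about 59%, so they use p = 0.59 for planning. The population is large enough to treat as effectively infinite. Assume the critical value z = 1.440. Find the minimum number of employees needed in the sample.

With p = 0.59, p(1−p) = 0.2419.
n = z²·p(1−p)/E² = 1.440² × 0.2419 / 0.051² = 2.0736 × 0.2419 / 0.002601 ≈ 192.85.
Rounding up gives n = 193.

193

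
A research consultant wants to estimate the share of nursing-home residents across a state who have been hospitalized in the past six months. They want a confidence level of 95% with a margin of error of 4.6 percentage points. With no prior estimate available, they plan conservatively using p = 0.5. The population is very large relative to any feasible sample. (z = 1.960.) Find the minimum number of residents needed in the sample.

With p = 0.5, p(1−p) = 0.25.
n = z²·p(1−p)/E² = 1.960² × 0.2500 / 0.046² = 3.8416 × 0.2500 / 0.002116 ≈ 453.88.
Rounding up gives n = 454.

454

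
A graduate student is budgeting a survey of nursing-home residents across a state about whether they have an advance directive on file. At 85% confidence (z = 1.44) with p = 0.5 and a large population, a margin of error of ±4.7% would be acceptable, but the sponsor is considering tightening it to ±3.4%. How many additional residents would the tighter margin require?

214

At ±4.7%: n = 1.44² × 0.2500 / 0.047² ≈ 234.68 → 235.
At ±3.4%: n = 1.44² × 0.2500 / 0.034² ≈ 448.44 → 449.
Additional respondents: 449 − 235 = 214.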